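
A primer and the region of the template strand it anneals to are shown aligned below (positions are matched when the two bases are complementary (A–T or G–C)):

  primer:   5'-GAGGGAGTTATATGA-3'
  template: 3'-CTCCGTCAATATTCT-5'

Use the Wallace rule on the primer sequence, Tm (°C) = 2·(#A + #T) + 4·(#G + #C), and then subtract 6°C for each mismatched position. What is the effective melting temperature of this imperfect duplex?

30°C

Primer base counts: A=5, T=4, G=6, C=0 → A+T=9, G+C=6
Perfect-match Tm = 2(9) + 4(6) = 18 + 24 = 42°C
Mismatches (positions where the bases are not complementary): 2 (at positions 5, 13)
Effective Tm = 42 − 2×6 = 42 − 12 = 30°C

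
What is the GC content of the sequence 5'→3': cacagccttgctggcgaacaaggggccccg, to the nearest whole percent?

70%

Base counts: A=6, T=3, C=11, G=10
G+C = 10 + 11 = 21 out of 30 bases
%GC = 21/30 × 100 = 70% ≈ 70%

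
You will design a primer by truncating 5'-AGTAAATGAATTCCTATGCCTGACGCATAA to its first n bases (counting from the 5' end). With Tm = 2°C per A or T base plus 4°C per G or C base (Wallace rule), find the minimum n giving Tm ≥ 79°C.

First 28 bases: AGTAAATGAATTCCTATGCCTGACGCAT → Tm = 78°C (< 79°C)
First 29 bases: AGTAAATGAATTCCTATGCCTGACGCATA → Tm = 80°C (≥ 79°C)
Since every base adds ≥2°C, Tm only increases with n, so the threshold is first crossed at n = 29.

n = 29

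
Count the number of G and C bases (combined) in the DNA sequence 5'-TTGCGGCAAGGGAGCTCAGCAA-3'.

Base counts: G=8, C=5, A=6, T=3
Total G or C: 8 + 5 = 13

13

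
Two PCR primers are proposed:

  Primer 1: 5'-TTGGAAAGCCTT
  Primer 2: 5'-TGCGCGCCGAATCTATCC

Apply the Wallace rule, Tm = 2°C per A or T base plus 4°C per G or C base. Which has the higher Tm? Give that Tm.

Primer 2, 58°C

Primer 1: A+T=7, G+C=5 → Tm = 2(7)+4(5) = 34°C
Primer 2: A+T=7, G+C=11 → Tm = 2(7)+4(11) = 58°C
34°C vs 58°C → primer 2 is higher.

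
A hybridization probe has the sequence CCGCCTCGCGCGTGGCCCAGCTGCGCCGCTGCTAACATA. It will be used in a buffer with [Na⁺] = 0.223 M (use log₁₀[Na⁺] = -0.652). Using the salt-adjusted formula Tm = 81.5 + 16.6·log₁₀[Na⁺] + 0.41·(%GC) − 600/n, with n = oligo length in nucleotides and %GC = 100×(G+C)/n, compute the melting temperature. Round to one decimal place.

Length n = 39. Counting bases: A=5, C=17, G=11, T=6
G+C = 28, so %GC = 28/39 × 100 = 71.795%
Salt term: 16.6 × (-0.652) = -10.823
GC term: 0.41 × 71.795 = 29.436; length term: −600/39 = −15.385
Tm = 81.5 + (-10.823) + 29.436 − 15.385 = 84.728 → 84.7°C

84.7°C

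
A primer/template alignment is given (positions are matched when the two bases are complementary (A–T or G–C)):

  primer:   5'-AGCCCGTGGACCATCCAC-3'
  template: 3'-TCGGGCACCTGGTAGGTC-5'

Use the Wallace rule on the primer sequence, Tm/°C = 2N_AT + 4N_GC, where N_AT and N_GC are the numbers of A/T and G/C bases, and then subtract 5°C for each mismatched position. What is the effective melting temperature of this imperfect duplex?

Primer base counts: A=4, T=2, G=4, C=8 → A+T=6, G+C=12
Perfect-match Tm = 2(6) + 4(12) = 12 + 48 = 60°C
Mismatches (positions where the bases are not complementary): 1 (at position 18)
Effective Tm = 60 − 1×5 = 60 − 5 = 55°C

55°C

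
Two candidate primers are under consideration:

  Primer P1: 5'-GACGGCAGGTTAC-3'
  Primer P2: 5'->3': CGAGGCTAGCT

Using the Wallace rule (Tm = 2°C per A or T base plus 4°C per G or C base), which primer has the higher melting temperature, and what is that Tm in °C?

Primer P1, 42°C

Primer P1: A+T=5, G+C=8 → Tm = 2(5)+4(8) = 42°C
Primer P2: A+T=4, G+C=7 → Tm = 2(4)+4(7) = 36°C
42°C vs 36°C → primer P1 is higher.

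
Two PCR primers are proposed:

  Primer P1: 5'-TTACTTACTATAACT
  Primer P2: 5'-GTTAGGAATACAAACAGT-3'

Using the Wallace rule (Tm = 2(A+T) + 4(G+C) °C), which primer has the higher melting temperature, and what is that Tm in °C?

Primer P1: A+T=12, G+C=3 → Tm = 2(12)+4(3) = 36°C
Primer P2: A+T=12, G+C=6 → Tm = 2(12)+4(6) = 48°C
36°C vs 48°C → primer P2 is higher.

Primer P2, 48°C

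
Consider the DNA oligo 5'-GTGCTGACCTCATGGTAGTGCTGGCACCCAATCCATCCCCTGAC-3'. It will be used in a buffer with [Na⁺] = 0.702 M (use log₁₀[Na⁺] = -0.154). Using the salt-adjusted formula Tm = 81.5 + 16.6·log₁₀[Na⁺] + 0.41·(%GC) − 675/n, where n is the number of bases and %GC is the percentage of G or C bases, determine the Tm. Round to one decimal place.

Length n = 44. G=10, A=8, C=16, T=10
G+C = 26, so %GC = 26/44 × 100 = 59.091%
Salt term: 16.6 × (-0.154) = -2.556
GC term: 0.41 × 59.091 = 24.227; length term: −675/44 = −15.341
Tm = 81.5 + (-2.556) + 24.227 − 15.341 = 87.83 → 87.8°C

87.8°C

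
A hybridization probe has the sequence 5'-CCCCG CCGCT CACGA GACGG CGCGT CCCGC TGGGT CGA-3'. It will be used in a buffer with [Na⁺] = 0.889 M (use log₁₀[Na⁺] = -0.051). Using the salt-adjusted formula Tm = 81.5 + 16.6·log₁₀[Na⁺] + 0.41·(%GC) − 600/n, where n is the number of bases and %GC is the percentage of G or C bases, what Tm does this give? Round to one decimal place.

Length n = 38. A=4, T=4, G=13, C=17
G+C = 30, so %GC = 30/38 × 100 = 78.947%
Salt term: 16.6 × (-0.051) = -0.847
GC term: 0.41 × 78.947 = 32.368; length term: −600/38 = −15.789
Tm = 81.5 + (-0.847) + 32.368 − 15.789 = 97.232 → 97.2°C

97.2°C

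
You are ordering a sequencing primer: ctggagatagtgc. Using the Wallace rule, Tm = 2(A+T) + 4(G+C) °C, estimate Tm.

Scanning the sequence gives A=3, T=3, G=5, C=2.
A+T = 6, G+C = 7
Tm = 2(6) + 4(7) = 12 + 28 = 40°C

40°C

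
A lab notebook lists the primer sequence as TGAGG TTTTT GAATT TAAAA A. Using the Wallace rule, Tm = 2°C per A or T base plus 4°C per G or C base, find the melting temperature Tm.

Counting bases: A=8, G=4, C=0, T=9
A+T = 17, G+C = 4
Tm = 4·4 + 2·17 = 16 + 34 = 50°C

50°C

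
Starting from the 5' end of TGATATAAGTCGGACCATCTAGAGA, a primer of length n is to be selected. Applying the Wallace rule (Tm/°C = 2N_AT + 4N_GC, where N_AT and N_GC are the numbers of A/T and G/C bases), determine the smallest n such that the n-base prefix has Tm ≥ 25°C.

n = 11

First 10 bases: TGATATAAGT → Tm = 24°C (< 25°C)
First 11 bases: TGATATAAGTC → Tm = 28°C (≥ 25°C)
Since every base adds ≥2°C, Tm only increases with n, so the threshold is first crossed at n = 11.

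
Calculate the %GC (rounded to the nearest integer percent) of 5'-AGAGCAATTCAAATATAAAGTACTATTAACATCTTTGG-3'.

26%

Scanning the sequence gives G=5, A=16, T=12, C=5.
G+C = 5 + 5 = 10 out of 38 bases
%GC = 10/38 × 100 = 26.32% ≈ 26%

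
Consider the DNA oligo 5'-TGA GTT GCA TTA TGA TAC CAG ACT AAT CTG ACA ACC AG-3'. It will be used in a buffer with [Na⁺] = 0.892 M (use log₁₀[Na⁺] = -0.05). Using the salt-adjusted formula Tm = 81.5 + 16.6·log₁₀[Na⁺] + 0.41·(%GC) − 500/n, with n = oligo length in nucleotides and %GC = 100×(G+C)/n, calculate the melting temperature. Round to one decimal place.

Length n = 38. Scanning the sequence gives A=13, C=8, T=10, G=7.
G+C = 15, so %GC = 15/38 × 100 = 39.474%
Salt term: 16.6 × (-0.05) = -0.83
GC term: 0.41 × 39.474 = 16.184; length term: −500/38 = −13.158
Tm = 81.5 + (-0.83) + 16.184 − 13.158 = 83.696 → 83.7°C

83.7°C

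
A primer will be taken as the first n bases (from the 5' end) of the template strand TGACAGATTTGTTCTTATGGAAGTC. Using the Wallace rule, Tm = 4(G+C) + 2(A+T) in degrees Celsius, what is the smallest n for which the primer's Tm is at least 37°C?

n = 14

First 13 bases: TGACAGATTTGTT → Tm = 34°C (< 37°C)
First 14 bases: TGACAGATTTGTTC → Tm = 38°C (≥ 37°C)
Each additional base adds 2°C (A/T) or 4°C (G/C), so Tm is non-decreasing in n; n = 14 is the first length to reach 37°C.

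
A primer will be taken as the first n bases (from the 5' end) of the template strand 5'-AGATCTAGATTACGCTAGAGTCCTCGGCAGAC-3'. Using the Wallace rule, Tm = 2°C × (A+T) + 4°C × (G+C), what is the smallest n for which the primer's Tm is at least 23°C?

n = 9

First 8 bases: AGATCTAG → Tm = 22°C (< 23°C)
First 9 bases: AGATCTAGA → Tm = 24°C (≥ 23°C)
Since every base adds ≥2°C, Tm only increases with n, so the threshold is first crossed at n = 9.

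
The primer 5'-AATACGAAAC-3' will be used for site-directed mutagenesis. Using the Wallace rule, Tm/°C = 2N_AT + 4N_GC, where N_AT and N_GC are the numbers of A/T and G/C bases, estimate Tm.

26°C

Scanning the sequence gives A=6, C=2, T=1, G=1.
So N_AT = 7 and N_GC = 3.
Tm = 4·3 + 2·7 = 12 + 14 = 26°C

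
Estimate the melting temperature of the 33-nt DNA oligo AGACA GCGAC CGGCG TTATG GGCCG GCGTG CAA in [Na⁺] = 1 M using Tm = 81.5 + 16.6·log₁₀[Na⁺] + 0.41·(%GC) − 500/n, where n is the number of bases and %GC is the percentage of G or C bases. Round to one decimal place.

Length n = 33. G=13, C=9, T=4, A=7
G+C = 22, so %GC = 22/33 × 100 = 66.667%
Salt term: 16.6 × (0) = 0
GC term: 0.41 × 66.667 = 27.333; length term: −500/33 = −15.152
Tm = 81.5 + (0) + 27.333 − 15.152 = 93.681 → 93.7°C

93.7°C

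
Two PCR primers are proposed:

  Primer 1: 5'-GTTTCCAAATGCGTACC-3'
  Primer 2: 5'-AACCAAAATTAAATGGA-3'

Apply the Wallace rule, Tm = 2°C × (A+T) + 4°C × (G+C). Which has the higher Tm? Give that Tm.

Primer 1, 50°C

Primer 1: A+T=9, G+C=8 → Tm = 2(9)+4(8) = 50°C
Primer 2: A+T=13, G+C=4 → Tm = 2(13)+4(4) = 42°C
50°C vs 42°C → primer 1 is higher.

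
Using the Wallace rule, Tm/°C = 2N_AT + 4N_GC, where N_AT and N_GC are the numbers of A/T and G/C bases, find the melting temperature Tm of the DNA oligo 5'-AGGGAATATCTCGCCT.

48°C

G=4, T=4, A=4, C=4
AT pairs contribute 8, GC pairs contribute 8.
Tm = 2(8) + 4(8) = 16 + 32 = 48°C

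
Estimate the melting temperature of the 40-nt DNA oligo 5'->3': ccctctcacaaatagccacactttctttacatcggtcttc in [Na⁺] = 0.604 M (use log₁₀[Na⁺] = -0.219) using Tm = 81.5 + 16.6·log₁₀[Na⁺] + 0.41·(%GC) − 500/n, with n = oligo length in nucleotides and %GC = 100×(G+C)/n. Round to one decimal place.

83.8°C

Length n = 40. Scanning the sequence gives T=13, C=15, G=3, A=9.
G+C = 18, so %GC = 18/40 × 100 = 45%
Salt term: 16.6 × (-0.219) = -3.635
GC term: 0.41 × 45 = 18.45; length term: −500/40 = −12.5
Tm = 81.5 + (-3.635) + 18.45 − 12.5 = 83.815 → 83.8°C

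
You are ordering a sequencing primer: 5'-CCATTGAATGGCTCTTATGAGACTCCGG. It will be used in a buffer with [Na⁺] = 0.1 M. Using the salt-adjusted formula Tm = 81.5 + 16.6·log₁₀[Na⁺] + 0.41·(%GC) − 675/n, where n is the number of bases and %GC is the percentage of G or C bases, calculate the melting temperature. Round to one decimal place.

61.3°C

Length n = 28. Counting bases: T=8, G=7, C=7, A=6
G+C = 14, so %GC = 14/28 × 100 = 50%
Salt term: 16.6 × (-1) = -16.6
GC term: 0.41 × 50 = 20.5; length term: −675/28 = −24.107
Tm = 81.5 + (-16.6) + 20.5 − 24.107 = 61.293 → 61.3°C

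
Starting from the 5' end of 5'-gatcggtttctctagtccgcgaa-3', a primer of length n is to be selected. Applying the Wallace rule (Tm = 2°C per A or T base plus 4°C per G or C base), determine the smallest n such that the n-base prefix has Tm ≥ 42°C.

n = 15

First 14 bases: GATCGGTTTCTCTA → Tm = 40°C (< 42°C)
First 15 bases: GATCGGTTTCTCTAG → Tm = 44°C (≥ 42°C)
Each additional base adds 2°C (A/T) or 4°C (G/C), so Tm is non-decreasing in n; n = 15 is the first length to reach 42°C.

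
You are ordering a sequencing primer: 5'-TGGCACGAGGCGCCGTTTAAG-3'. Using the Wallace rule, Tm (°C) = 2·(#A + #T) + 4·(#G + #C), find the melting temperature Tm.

68°C

Scanning the sequence gives T=4, C=5, G=8, A=4.
A+T = 8, G+C = 13
Tm = 2(8) + 4(13) = 16 + 52 = 68°C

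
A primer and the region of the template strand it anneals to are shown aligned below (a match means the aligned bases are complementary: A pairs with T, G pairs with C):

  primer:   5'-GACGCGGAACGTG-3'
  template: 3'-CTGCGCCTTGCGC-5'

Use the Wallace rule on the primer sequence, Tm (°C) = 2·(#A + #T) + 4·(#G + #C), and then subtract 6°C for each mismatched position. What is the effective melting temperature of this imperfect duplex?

38°C

Primer base counts: A=3, T=1, G=6, C=3 → A+T=4, G+C=9
Perfect-match Tm = 2(4) + 4(9) = 8 + 36 = 44°C
Mismatches (positions where the bases are not complementary): 1 (at position 12)
Effective Tm = 44 − 1×6 = 44 − 6 = 38°C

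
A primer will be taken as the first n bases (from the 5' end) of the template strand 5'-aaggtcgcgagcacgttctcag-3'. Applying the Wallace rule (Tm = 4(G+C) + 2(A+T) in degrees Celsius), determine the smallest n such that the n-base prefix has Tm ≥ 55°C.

n = 18

First 17 bases: AAGGTCGCGAGCACGTT → Tm = 54°C (< 55°C)
First 18 bases: AAGGTCGCGAGCACGTTC → Tm = 58°C (≥ 55°C)
Each additional base adds 2°C (A/T) or 4°C (G/C), so Tm is non-decreasing in n; n = 18 is the first length to reach 55°C.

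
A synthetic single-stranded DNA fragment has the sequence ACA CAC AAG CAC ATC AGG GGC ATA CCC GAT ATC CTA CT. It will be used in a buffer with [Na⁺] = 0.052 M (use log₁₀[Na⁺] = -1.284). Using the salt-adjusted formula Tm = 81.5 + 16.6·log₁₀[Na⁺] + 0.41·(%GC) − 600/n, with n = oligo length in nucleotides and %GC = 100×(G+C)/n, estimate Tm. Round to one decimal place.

Length n = 38. Scanning the sequence gives T=6, G=6, C=13, A=13.
G+C = 19, so %GC = 19/38 × 100 = 50%
Salt term: 16.6 × (-1.284) = -21.314
GC term: 0.41 × 50 = 20.5; length term: −600/38 = −15.789
Tm = 81.5 + (-21.314) + 20.5 − 15.789 = 64.897 → 64.9°C

64.9°C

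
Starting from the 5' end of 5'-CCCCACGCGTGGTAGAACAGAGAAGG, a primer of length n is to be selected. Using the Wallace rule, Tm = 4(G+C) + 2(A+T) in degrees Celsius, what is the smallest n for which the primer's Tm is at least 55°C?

n = 17

First 16 bases: CCCCACGCGTGGTAGA → Tm = 54°C (< 55°C)
First 17 bases: CCCCACGCGTGGTAGAA → Tm = 56°C (≥ 55°C)
Since every base adds ≥2°C, Tm only increases with n, so the threshold is first crossed at n = 17.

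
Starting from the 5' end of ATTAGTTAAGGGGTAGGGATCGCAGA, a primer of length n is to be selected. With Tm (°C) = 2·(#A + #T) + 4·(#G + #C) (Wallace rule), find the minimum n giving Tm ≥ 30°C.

n = 12

First 11 bases: ATTAGTTAAGG → Tm = 28°C (< 30°C)
First 12 bases: ATTAGTTAAGGG → Tm = 32°C (≥ 30°C)
Each additional base adds 2°C (A/T) or 4°C (G/C), so Tm is non-decreasing in n; n = 12 is the first length to reach 30°C.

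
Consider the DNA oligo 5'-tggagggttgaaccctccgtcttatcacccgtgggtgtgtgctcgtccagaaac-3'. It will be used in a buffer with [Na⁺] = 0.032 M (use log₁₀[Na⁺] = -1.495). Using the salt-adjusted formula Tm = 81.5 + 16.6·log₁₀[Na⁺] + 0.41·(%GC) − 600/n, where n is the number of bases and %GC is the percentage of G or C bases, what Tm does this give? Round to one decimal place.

69.1°C

Length n = 54. Base counts: T=14, G=16, C=15, A=9
G+C = 31, so %GC = 31/54 × 100 = 57.407%
Salt term: 16.6 × (-1.495) = -24.817
GC term: 0.41 × 57.407 = 23.537; length term: −600/54 = −11.111
Tm = 81.5 + (-24.817) + 23.537 − 11.111 = 69.109 → 69.1°C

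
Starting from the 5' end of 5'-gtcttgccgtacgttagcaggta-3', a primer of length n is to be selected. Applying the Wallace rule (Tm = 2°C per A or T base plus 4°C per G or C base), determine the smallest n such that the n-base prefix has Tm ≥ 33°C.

n = 11

First 10 bases: GTCTTGCCGT → Tm = 32°C (< 33°C)
First 11 bases: GTCTTGCCGTA → Tm = 34°C (≥ 33°C)
Since every base adds ≥2°C, Tm only increases with n, so the threshold is first crossed at n = 11.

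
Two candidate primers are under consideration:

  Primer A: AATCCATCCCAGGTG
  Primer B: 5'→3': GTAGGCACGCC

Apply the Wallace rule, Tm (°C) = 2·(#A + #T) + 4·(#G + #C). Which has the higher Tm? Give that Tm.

Primer A: A+T=7, G+C=8 → Tm = 2(7)+4(8) = 46°C
Primer B: A+T=3, G+C=8 → Tm = 2(3)+4(8) = 38°C
46°C vs 38°C → primer A is higher.

Primer A, 46°C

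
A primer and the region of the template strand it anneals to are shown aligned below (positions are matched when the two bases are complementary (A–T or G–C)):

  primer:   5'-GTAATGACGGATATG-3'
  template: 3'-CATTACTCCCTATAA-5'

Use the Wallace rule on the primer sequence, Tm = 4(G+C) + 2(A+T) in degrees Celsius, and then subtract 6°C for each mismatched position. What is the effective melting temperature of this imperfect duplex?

Primer base counts: A=5, T=4, G=5, C=1 → A+T=9, G+C=6
Perfect-match Tm = 2(9) + 4(6) = 18 + 24 = 42°C
Mismatches (positions where the bases are not complementary): 2 (at positions 8, 15)
Effective Tm = 42 − 2×6 = 42 − 12 = 30°C

30°C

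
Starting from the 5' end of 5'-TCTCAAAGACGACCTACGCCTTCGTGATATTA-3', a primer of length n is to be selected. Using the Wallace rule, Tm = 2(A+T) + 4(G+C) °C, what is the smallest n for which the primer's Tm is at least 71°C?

First 23 bases: TCTCAAAGACGACCTACGCCTTC → Tm = 70°C (< 71°C)
First 24 bases: TCTCAAAGACGACCTACGCCTTCG → Tm = 74°C (≥ 71°C)
Since every base adds ≥2°C, Tm only increases with n, so the threshold is first crossed at n = 24.

n = 24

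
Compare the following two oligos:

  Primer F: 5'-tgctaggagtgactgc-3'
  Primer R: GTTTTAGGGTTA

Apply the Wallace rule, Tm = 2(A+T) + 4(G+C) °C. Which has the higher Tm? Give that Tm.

Primer F, 50°C

Primer F: A+T=7, G+C=9 → Tm = 2(7)+4(9) = 50°C
Primer R: A+T=8, G+C=4 → Tm = 2(8)+4(4) = 32°C
50°C vs 32°C → primer F is higher.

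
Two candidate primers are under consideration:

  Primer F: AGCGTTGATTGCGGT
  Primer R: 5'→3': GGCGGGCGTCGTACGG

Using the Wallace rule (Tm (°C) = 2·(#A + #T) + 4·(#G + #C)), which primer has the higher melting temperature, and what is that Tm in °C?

Primer F: A+T=7, G+C=8 → Tm = 2(7)+4(8) = 46°C
Primer R: A+T=3, G+C=13 → Tm = 2(3)+4(13) = 58°C
46°C vs 58°C → primer R is higher.

Primer R, 58°C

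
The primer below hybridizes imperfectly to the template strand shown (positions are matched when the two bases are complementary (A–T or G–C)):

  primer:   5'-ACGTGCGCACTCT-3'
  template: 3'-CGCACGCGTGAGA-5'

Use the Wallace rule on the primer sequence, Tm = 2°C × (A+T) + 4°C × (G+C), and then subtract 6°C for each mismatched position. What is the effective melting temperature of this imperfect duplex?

Primer base counts: A=2, T=3, G=3, C=5 → A+T=5, G+C=8
Perfect-match Tm = 2(5) + 4(8) = 10 + 32 = 42°C
Mismatches (positions where the bases are not complementary): 1 (at position 1)
Effective Tm = 42 − 1×6 = 42 − 6 = 36°C

36°C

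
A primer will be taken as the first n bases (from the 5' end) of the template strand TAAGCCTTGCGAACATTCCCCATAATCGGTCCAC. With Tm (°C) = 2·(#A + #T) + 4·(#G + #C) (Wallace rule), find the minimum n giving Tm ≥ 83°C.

n = 29

First 28 bases: TAAGCCTTGCGAACATTCCCCATAATCG → Tm = 82°C (< 83°C)
First 29 bases: TAAGCCTTGCGAACATTCCCCATAATCGG → Tm = 86°C (≥ 83°C)
Since every base adds ≥2°C, Tm only increases with n, so the threshold is first crossed at n = 29.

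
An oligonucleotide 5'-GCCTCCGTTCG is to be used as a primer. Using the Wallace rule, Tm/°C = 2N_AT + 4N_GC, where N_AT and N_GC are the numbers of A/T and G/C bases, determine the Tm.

C=5, A=0, G=3, T=3
So N_AT = 3 and N_GC = 8.
Tm = 2×3 + 4×8 = 38°C

38°C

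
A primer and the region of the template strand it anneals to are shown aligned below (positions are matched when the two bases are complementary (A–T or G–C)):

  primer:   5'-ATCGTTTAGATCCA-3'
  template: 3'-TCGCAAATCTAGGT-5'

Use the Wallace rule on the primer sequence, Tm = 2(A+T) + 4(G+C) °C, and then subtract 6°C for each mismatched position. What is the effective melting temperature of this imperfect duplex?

Primer base counts: A=4, T=5, G=2, C=3 → A+T=9, G+C=5
Perfect-match Tm = 2(9) + 4(5) = 18 + 20 = 38°C
Mismatches (positions where the bases are not complementary): 1 (at position 2)
Effective Tm = 38 − 1×6 = 38 − 6 = 32°C

32°C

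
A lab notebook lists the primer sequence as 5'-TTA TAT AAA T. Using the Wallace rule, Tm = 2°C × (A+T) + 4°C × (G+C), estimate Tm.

20°C

A=5, T=5, G=0, C=0
AT pairs contribute 10, GC pairs contribute 0.
Tm = 4·0 + 2·10 = 0 + 20 = 20°C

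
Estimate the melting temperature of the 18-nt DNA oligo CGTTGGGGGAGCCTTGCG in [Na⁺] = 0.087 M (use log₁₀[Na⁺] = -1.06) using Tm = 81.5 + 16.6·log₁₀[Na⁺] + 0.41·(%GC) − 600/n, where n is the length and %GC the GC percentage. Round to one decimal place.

Length n = 18. G=9, T=4, A=1, C=4
G+C = 13, so %GC = 13/18 × 100 = 72.222%
Salt term: 16.6 × (-1.06) = -17.596
GC term: 0.41 × 72.222 = 29.611; length term: −600/18 = −33.333
Tm = 81.5 + (-17.596) + 29.611 − 33.333 = 60.182 → 60.2°C

60.2°C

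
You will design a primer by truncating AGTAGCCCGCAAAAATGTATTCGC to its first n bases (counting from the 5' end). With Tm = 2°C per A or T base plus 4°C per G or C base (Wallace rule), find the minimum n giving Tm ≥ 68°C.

First 23 bases: AGTAGCCCGCAAAAATGTATTCG → Tm = 66°C (< 68°C)
First 24 bases: AGTAGCCCGCAAAAATGTATTCGC → Tm = 70°C (≥ 68°C)
Each additional base adds 2°C (A/T) or 4°C (G/C), so Tm is non-decreasing in n; n = 24 is the first length to reach 68°C.

n = 24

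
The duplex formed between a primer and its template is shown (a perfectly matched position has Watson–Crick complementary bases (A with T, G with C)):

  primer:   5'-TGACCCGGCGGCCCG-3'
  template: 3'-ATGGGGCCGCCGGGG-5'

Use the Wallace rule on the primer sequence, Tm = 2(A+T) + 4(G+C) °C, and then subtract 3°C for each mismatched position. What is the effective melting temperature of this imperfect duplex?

Primer base counts: A=1, T=1, G=6, C=7 → A+T=2, G+C=13
Perfect-match Tm = 2(2) + 4(13) = 4 + 52 = 56°C
Mismatches (positions where the bases are not complementary): 3 (at positions 2, 3, 15)
Effective Tm = 56 − 3×3 = 56 − 9 = 47°C

47°C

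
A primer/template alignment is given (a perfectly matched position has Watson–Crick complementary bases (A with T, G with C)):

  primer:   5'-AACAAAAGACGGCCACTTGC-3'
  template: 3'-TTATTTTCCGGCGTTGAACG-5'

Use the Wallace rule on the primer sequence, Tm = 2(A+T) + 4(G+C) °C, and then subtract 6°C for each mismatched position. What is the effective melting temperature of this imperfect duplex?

Primer base counts: A=8, T=2, G=4, C=6 → A+T=10, G+C=10
Perfect-match Tm = 2(10) + 4(10) = 20 + 40 = 60°C
Mismatches (positions where the bases are not complementary): 4 (at positions 3, 9, 11, 14)
Effective Tm = 60 − 4×6 = 60 − 24 = 36°C

36°C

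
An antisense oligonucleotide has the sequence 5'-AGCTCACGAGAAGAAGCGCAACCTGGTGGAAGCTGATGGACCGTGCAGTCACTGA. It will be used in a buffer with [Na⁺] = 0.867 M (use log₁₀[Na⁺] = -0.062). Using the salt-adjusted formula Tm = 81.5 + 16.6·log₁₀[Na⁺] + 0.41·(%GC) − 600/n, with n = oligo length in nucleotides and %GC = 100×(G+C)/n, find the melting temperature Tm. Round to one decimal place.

Length n = 55. G=18, T=8, A=16, C=13
G+C = 31, so %GC = 31/55 × 100 = 56.364%
Salt term: 16.6 × (-0.062) = -1.029
GC term: 0.41 × 56.364 = 23.109; length term: −600/55 = −10.909
Tm = 81.5 + (-1.029) + 23.109 − 10.909 = 92.671 → 92.7°C

92.7°C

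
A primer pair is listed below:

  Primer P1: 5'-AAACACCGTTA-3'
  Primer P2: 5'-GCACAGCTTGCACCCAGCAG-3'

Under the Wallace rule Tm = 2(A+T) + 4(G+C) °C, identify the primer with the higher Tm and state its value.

Primer P1: A+T=7, G+C=4 → Tm = 2(7)+4(4) = 30°C
Primer P2: A+T=7, G+C=13 → Tm = 2(7)+4(13) = 66°C
30°C vs 66°C → primer P2 is higher.

Primer P2, 66°C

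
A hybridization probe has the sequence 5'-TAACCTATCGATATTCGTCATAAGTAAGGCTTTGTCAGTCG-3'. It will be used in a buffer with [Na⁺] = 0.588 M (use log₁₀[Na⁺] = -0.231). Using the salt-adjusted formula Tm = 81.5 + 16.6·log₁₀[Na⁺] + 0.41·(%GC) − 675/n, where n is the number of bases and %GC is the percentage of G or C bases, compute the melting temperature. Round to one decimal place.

Length n = 41. Counting bases: A=11, C=8, G=8, T=14
G+C = 16, so %GC = 16/41 × 100 = 39.024%
Salt term: 16.6 × (-0.231) = -3.835
GC term: 0.41 × 39.024 = 16; length term: −675/41 = −16.463
Tm = 81.5 + (-3.835) + 16 − 16.463 = 77.202 → 77.2°C

77.2°C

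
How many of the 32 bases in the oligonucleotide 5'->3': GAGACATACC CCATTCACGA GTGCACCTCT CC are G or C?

G=5, T=6, C=13, A=8
Total G or C: 5 + 13 = 18

18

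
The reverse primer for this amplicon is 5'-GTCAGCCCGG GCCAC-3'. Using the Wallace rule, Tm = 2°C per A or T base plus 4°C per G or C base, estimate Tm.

54°C

Base counts: T=1, A=2, G=5, C=7
A+T = 3, G+C = 12
Tm = 2(3) + 4(12) = 6 + 48 = 54°C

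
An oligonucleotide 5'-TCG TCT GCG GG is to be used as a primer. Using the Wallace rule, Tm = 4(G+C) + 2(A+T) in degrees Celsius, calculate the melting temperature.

C=3, A=0, G=5, T=3
AT pairs contribute 3, GC pairs contribute 8.
Tm = 4·8 + 2·3 = 32 + 6 = 38°C

38°C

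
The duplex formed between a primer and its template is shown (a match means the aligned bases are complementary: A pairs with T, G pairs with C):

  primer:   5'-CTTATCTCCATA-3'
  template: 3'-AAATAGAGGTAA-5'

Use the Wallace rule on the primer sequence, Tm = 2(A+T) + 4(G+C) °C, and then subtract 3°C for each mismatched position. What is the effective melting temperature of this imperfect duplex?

26°C

Primer base counts: A=3, T=5, G=0, C=4 → A+T=8, G+C=4
Perfect-match Tm = 2(8) + 4(4) = 16 + 16 = 32°C
Mismatches (positions where the bases are not complementary): 2 (at positions 1, 12)
Effective Tm = 32 − 2×3 = 32 − 6 = 26°C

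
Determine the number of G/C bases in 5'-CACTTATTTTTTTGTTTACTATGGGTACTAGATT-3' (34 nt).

Counting bases: A=7, T=18, G=5, C=4
G+C = 5 + 4 = 9

9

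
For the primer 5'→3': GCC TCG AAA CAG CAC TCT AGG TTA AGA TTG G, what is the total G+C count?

Counting bases: C=7, T=7, A=9, G=8
G+C = 8 + 7 = 15

15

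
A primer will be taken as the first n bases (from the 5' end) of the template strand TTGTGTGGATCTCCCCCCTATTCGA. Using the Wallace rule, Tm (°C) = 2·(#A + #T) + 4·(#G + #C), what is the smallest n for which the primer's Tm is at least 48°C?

First 15 bases: TTGTGTGGATCTCCC → Tm = 46°C (< 48°C)
First 16 bases: TTGTGTGGATCTCCCC → Tm = 50°C (≥ 48°C)
Each additional base adds 2°C (A/T) or 4°C (G/C), so Tm is non-decreasing in n; n = 16 is the first length to reach 48°C.

n = 16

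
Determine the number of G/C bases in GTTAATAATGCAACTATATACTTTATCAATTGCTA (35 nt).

Scanning the sequence gives A=13, C=5, T=14, G=3.
G+C = 3 + 5 = 8

8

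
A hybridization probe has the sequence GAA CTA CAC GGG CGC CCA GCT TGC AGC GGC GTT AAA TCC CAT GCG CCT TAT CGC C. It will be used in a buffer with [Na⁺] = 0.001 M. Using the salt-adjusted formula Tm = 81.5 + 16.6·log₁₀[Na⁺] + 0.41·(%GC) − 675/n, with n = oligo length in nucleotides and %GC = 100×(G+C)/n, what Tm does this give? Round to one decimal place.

Length n = 55. Counting bases: T=10, C=20, G=14, A=11
G+C = 34, so %GC = 34/55 × 100 = 61.818%
Salt term: 16.6 × (-3) = -49.8
GC term: 0.41 × 61.818 = 25.345; length term: −675/55 = −12.273
Tm = 81.5 + (-49.8) + 25.345 − 12.273 = 44.772 → 44.8°C

44.8°C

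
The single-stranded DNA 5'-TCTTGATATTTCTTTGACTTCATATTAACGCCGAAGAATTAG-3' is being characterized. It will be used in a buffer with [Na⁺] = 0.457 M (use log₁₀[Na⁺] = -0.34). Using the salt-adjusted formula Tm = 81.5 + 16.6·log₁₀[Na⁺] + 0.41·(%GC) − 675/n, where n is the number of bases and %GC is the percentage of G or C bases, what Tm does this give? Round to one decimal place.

Length n = 42. A=12, T=17, C=7, G=6
G+C = 13, so %GC = 13/42 × 100 = 30.952%
Salt term: 16.6 × (-0.34) = -5.644
GC term: 0.41 × 30.952 = 12.69; length term: −675/42 = −16.071
Tm = 81.5 + (-5.644) + 12.69 − 16.071 = 72.475 → 72.5°C

72.5°C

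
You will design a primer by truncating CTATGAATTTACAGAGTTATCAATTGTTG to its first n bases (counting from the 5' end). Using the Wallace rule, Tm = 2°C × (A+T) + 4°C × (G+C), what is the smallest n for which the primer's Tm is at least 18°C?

First 6 bases: CTATGA → Tm = 16°C (< 18°C)
First 7 bases: CTATGAA → Tm = 18°C (≥ 18°C)
Each additional base adds 2°C (A/T) or 4°C (G/C), so Tm is non-decreasing in n; n = 7 is the first length to reach 18°C.

n = 7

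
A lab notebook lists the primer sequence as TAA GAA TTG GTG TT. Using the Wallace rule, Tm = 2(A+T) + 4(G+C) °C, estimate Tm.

36°C

T=6, G=4, C=0, A=4
So N_AT = 10 and N_GC = 4.
Tm = 2(10) + 4(4) = 20 + 16 = 36°C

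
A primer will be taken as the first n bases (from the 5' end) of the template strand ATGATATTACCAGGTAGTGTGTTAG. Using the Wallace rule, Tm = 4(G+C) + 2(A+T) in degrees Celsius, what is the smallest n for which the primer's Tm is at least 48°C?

First 17 bases: ATGATATTACCAGGTAG → Tm = 46°C (< 48°C)
First 18 bases: ATGATATTACCAGGTAGT → Tm = 48°C (≥ 48°C)
Since every base adds ≥2°C, Tm only increases with n, so the threshold is first crossed at n = 18.

n = 18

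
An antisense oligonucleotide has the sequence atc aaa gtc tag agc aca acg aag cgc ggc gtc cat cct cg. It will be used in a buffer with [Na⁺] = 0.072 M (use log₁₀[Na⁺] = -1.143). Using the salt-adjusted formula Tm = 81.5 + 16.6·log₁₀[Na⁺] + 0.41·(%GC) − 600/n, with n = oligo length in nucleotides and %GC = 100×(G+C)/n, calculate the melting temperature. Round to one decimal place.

Length n = 41. Scanning the sequence gives T=6, G=10, A=12, C=13.
G+C = 23, so %GC = 23/41 × 100 = 56.098%
Salt term: 16.6 × (-1.143) = -18.974
GC term: 0.41 × 56.098 = 23; length term: −600/41 = −14.634
Tm = 81.5 + (-18.974) + 23 − 14.634 = 70.892 → 70.9°C

70.9°C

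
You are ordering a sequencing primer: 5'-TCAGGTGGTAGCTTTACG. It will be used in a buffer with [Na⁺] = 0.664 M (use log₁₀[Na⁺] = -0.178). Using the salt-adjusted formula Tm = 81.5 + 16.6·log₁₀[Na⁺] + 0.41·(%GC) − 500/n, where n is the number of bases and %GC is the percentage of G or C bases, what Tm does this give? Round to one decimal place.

Length n = 18. C=3, A=3, T=6, G=6
G+C = 9, so %GC = 9/18 × 100 = 50%
Salt term: 16.6 × (-0.178) = -2.955
GC term: 0.41 × 50 = 20.5; length term: −500/18 = −27.778
Tm = 81.5 + (-2.955) + 20.5 − 27.778 = 71.267 → 71.3°C

71.3°C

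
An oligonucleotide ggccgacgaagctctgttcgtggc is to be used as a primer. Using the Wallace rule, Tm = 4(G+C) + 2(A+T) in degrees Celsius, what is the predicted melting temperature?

Scanning the sequence gives A=3, T=5, C=7, G=9.
So N_AT = 8 and N_GC = 16.
Tm = 2(8) + 4(16) = 16 + 64 = 80°C

80°C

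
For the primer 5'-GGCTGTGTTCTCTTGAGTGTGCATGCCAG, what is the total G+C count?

Base counts: T=10, A=3, C=6, G=10
Total G or C: 10 + 6 = 16

16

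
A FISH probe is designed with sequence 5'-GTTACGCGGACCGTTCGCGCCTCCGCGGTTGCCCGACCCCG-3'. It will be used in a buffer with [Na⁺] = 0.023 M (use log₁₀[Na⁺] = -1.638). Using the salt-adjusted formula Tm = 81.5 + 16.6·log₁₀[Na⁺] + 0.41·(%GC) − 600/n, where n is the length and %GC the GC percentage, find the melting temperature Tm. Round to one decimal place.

Length n = 41. Base counts: G=13, T=7, A=3, C=18
G+C = 31, so %GC = 31/41 × 100 = 75.61%
Salt term: 16.6 × (-1.638) = -27.191
GC term: 0.41 × 75.61 = 31; length term: −600/41 = −14.634
Tm = 81.5 + (-27.191) + 31 − 14.634 = 70.675 → 70.7°C

70.7°C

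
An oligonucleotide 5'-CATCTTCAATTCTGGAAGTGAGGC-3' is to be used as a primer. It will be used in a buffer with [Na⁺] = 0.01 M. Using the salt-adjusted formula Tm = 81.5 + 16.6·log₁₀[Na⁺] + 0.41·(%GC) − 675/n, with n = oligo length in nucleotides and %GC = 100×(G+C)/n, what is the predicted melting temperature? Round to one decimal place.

39.0°C

Length n = 24. Counting bases: C=5, T=7, G=6, A=6
G+C = 11, so %GC = 11/24 × 100 = 45.833%
Salt term: 16.6 × (-2) = -33.2
GC term: 0.41 × 45.833 = 18.792; length term: −675/24 = −28.125
Tm = 81.5 + (-33.2) + 18.792 − 28.125 = 38.967 → 39.0°C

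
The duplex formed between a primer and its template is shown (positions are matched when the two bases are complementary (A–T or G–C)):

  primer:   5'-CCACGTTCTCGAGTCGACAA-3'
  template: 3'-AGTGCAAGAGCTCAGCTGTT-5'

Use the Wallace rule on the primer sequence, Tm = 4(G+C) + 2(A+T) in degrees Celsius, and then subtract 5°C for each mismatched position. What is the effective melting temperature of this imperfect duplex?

Primer base counts: A=5, T=4, G=4, C=7 → A+T=9, G+C=11
Perfect-match Tm = 2(9) + 4(11) = 18 + 44 = 62°C
Mismatches (positions where the bases are not complementary): 1 (at position 1)
Effective Tm = 62 − 1×5 = 62 − 5 = 57°C

57°C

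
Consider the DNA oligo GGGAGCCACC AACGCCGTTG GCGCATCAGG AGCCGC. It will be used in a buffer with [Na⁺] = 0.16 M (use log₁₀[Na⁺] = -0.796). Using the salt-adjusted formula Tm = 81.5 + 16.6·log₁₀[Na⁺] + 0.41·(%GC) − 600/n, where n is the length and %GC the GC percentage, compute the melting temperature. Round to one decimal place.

81.2°C

Length n = 36. Scanning the sequence gives A=7, G=13, T=3, C=13.
G+C = 26, so %GC = 26/36 × 100 = 72.222%
Salt term: 16.6 × (-0.796) = -13.214
GC term: 0.41 × 72.222 = 29.611; length term: −600/36 = −16.667
Tm = 81.5 + (-13.214) + 29.611 − 16.667 = 81.23 → 81.2°C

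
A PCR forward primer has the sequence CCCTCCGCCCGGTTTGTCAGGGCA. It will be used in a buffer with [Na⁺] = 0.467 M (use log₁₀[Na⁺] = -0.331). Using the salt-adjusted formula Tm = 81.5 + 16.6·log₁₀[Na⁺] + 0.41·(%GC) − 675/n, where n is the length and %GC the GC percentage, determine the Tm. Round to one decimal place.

76.9°C

Length n = 24. Scanning the sequence gives A=2, T=5, G=7, C=10.
G+C = 17, so %GC = 17/24 × 100 = 70.833%
Salt term: 16.6 × (-0.331) = -5.495
GC term: 0.41 × 70.833 = 29.042; length term: −675/24 = −28.125
Tm = 81.5 + (-5.495) + 29.042 − 28.125 = 76.922 → 76.9°C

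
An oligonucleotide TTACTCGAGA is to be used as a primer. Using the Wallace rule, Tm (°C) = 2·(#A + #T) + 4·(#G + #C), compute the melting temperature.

28°C

A=3, C=2, T=3, G=2
So N_AT = 6 and N_GC = 4.
Tm = 2(6) + 4(4) = 12 + 16 = 28°C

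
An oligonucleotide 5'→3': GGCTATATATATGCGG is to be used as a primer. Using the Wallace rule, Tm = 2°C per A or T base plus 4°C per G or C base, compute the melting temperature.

46°C

Counting bases: C=2, G=5, A=4, T=5
AT pairs contribute 9, GC pairs contribute 7.
Tm = 4·7 + 2·9 = 28 + 18 = 46°C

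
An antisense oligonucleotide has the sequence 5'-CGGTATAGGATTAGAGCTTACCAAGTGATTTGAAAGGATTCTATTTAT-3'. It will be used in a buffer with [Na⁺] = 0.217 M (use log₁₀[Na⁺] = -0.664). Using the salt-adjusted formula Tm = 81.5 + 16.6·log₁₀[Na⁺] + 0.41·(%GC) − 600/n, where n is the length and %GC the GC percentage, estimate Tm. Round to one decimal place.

Length n = 48. Base counts: A=15, C=5, T=17, G=11
G+C = 16, so %GC = 16/48 × 100 = 33.333%
Salt term: 16.6 × (-0.664) = -11.022
GC term: 0.41 × 33.333 = 13.667; length term: −600/48 = −12.5
Tm = 81.5 + (-11.022) + 13.667 − 12.5 = 71.645 → 71.6°C

71.6°C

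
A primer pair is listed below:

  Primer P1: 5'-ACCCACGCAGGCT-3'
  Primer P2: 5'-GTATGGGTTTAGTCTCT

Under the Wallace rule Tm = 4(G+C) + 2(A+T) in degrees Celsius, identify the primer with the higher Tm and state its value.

Primer P2, 48°C

Primer P1: A+T=4, G+C=9 → Tm = 2(4)+4(9) = 44°C
Primer P2: A+T=10, G+C=7 → Tm = 2(10)+4(7) = 48°C
44°C vs 48°C → primer P2 is higher.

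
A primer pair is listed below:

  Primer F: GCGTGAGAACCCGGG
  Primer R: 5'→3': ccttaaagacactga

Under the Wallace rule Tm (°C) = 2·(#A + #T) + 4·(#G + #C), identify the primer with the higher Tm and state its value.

Primer F, 52°C

Primer F: A+T=4, G+C=11 → Tm = 2(4)+4(11) = 52°C
Primer R: A+T=9, G+C=6 → Tm = 2(9)+4(6) = 42°C
52°C vs 42°C → primer F is higher.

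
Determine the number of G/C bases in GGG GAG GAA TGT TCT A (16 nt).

8

Scanning the sequence gives A=4, C=1, G=7, T=4.
G+C = 7 + 1 = 8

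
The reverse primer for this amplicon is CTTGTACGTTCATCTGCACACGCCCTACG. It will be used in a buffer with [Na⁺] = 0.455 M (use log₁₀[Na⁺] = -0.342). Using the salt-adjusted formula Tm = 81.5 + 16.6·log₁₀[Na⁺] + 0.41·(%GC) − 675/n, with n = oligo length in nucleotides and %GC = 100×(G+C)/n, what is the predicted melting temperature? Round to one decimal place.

Length n = 29. Base counts: A=5, C=11, G=5, T=8
G+C = 16, so %GC = 16/29 × 100 = 55.172%
Salt term: 16.6 × (-0.342) = -5.677
GC term: 0.41 × 55.172 = 22.621; length term: −675/29 = −23.276
Tm = 81.5 + (-5.677) + 22.621 − 23.276 = 75.168 → 75.2°C

75.2°C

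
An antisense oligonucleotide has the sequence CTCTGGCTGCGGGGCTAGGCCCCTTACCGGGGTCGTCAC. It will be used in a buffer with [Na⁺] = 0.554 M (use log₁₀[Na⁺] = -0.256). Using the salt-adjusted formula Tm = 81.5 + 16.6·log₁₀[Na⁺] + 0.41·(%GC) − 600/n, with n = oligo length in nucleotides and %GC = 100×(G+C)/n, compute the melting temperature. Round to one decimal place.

Length n = 39. C=14, G=14, T=8, A=3
G+C = 28, so %GC = 28/39 × 100 = 71.795%
Salt term: 16.6 × (-0.256) = -4.25
GC term: 0.41 × 71.795 = 29.436; length term: −600/39 = −15.385
Tm = 81.5 + (-4.25) + 29.436 − 15.385 = 91.301 → 91.3°C

91.3°C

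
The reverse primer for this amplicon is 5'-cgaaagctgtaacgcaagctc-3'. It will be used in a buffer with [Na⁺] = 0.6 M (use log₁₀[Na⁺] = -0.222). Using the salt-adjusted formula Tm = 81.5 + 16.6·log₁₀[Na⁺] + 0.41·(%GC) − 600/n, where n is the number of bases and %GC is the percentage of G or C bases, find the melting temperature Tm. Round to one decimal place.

70.7°C

Length n = 21. Base counts: C=6, G=5, T=3, A=7
G+C = 11, so %GC = 11/21 × 100 = 52.381%
Salt term: 16.6 × (-0.222) = -3.685
GC term: 0.41 × 52.381 = 21.476; length term: −600/21 = −28.571
Tm = 81.5 + (-3.685) + 21.476 − 28.571 = 70.72 → 70.7°C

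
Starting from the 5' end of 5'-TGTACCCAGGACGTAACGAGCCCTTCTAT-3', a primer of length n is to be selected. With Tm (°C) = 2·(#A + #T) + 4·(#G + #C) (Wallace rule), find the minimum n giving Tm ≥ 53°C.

n = 18

First 17 bases: TGTACCCAGGACGTAAC → Tm = 52°C (< 53°C)
First 18 bases: TGTACCCAGGACGTAACG → Tm = 56°C (≥ 53°C)
Each additional base adds 2°C (A/T) or 4°C (G/C), so Tm is non-decreasing in n; n = 18 is the first length to reach 53°C.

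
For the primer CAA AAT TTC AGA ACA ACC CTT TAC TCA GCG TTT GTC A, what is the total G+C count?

A=12, C=10, G=4, T=11
G+C = 4 + 10 = 14

14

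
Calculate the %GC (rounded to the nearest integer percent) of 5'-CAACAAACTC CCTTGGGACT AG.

50%

Scanning the sequence gives C=7, A=7, G=4, T=4.
G+C = 4 + 7 = 11 out of 22 bases
%GC = 11/22 × 100 = 50% ≈ 50%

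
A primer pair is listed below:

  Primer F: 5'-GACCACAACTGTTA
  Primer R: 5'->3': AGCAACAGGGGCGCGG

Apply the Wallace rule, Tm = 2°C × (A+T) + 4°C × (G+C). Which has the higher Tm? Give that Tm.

Primer F: A+T=8, G+C=6 → Tm = 2(8)+4(6) = 40°C
Primer R: A+T=4, G+C=12 → Tm = 2(4)+4(12) = 56°C
40°C vs 56°C → primer R is higher.

Primer R, 56°C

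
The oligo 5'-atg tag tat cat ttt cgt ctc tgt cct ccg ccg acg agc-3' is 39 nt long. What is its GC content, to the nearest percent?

51%

Scanning the sequence gives C=12, T=13, A=6, G=8.
G+C = 8 + 12 = 20 out of 39 bases
%GC = 20/39 × 100 = 51.28% ≈ 51%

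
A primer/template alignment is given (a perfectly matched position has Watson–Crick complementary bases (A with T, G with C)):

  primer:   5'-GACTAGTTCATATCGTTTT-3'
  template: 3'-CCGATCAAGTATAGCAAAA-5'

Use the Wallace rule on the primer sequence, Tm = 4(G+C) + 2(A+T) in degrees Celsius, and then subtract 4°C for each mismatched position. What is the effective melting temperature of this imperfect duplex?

Primer base counts: A=4, T=9, G=3, C=3 → A+T=13, G+C=6
Perfect-match Tm = 2(13) + 4(6) = 26 + 24 = 50°C
Mismatches (positions where the bases are not complementary): 1 (at position 2)
Effective Tm = 50 − 1×4 = 50 − 4 = 46°C

46°C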